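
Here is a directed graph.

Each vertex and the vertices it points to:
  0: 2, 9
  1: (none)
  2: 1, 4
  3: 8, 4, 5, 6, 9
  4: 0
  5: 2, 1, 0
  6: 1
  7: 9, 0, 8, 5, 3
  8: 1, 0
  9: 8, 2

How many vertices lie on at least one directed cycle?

5

A vertex is on a directed cycle iff it belongs to a strongly connected component of size ≥ 2 (or has a self-loop).
The vertices on cycles are {0, 2, 4, 8, 9} — 5 in total.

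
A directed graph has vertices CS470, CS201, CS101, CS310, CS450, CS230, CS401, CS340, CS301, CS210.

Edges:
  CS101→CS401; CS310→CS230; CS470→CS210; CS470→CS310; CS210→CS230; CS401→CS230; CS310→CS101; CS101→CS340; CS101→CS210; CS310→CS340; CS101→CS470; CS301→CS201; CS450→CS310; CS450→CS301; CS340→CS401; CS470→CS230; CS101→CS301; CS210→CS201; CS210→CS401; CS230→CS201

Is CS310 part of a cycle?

Yes

CS310 is on a cycle iff CS310 can reach itself via ≥1 edge.
CS310 → CS101 → CS470 → CS310 — yes.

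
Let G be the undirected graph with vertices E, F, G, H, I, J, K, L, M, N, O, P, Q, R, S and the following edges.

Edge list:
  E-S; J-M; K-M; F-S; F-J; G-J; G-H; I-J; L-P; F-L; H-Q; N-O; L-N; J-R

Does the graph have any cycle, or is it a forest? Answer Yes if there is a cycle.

No

DFS, tracking each vertex's parent; an edge to a visited non-parent vertex closes a cycle.
Start from M:
visit M (parent –)
  visit J (parent M)
    visit I (parent J)
      I–J: parent, skip
    J–M: parent, skip
    visit G (parent J)
      G–J: parent, skip
      visit H (parent G)
        H–G: parent, skip
        visit Q (parent H)
          Q–H: parent, skip
    visit F (parent J)
      F–J: parent, skip
      visit S (parent F)
        visit E (parent S)
          E–S: parent, skip
        S–F: parent, skip
      visit L (parent F)
        L–F: parent, skip
        visit N (parent L)
          visit O (parent N)
            O–N: parent, skip
          N–L: parent, skip
        visit P (parent L)
          P–L: parent, skip
    visit R (parent J)
      R–J: parent, skip
  visit K (parent M)
    K–M: parent, skip
No non-parent visited neighbor found — the graph is a forest.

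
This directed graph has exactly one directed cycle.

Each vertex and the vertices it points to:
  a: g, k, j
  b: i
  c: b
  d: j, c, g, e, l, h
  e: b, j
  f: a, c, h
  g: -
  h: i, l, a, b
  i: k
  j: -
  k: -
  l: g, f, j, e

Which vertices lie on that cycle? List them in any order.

f, h, l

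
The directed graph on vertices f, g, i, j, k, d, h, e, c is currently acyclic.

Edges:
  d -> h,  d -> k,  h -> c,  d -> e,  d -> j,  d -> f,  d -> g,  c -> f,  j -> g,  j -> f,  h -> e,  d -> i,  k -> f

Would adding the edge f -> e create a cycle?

Adding f→e creates a cycle iff e can already reach f.
Explore from e: no path reaches f. The graph stays acyclic.

No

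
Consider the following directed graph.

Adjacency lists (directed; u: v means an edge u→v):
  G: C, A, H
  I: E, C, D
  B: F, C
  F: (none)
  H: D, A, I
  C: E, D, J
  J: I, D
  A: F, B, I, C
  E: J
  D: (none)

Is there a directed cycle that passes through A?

No

A lies on a cycle iff there is a path from A back to itself.
Exploring from A, it never reaches itself; equivalently, its strongly connected component is a singleton.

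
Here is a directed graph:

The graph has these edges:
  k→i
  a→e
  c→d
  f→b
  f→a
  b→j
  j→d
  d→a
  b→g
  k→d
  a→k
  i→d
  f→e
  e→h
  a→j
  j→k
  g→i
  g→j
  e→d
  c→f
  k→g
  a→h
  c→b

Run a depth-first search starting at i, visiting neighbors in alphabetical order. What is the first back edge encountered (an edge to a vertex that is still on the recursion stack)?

e->d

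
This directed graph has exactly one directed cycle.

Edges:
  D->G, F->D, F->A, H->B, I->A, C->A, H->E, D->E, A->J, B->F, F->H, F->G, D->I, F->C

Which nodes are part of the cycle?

B, F, H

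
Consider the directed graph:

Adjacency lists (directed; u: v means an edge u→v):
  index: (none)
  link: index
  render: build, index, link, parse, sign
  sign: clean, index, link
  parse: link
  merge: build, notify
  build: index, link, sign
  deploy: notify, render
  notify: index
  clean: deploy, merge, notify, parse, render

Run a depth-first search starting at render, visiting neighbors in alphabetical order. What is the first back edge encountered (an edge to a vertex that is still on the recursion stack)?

DFS from render (visiting neighbors in alphabetical order); mark gray on enter, black on exit:
render gray
  build gray
    index gray
    index black
    link gray
      link→index: index black — skip
    link black
    sign gray
      clean gray
        deploy gray
          notify gray
            notify→index: index black — skip
          notify black
          deploy→render: render is gray → back edge
First back edge: deploy → render.

deploy->render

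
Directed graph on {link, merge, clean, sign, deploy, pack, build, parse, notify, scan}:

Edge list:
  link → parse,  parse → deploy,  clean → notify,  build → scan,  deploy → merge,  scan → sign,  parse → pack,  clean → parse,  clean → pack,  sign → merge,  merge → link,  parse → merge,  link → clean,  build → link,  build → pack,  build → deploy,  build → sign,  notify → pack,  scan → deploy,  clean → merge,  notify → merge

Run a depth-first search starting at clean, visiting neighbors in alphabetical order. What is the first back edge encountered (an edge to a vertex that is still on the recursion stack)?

link→clean

DFS from clean (visiting neighbors in alphabetical order); mark gray on enter, black on exit:
clean gray
  merge gray
    link gray
      link→clean: clean is gray → back edge
First back edge: link → clean.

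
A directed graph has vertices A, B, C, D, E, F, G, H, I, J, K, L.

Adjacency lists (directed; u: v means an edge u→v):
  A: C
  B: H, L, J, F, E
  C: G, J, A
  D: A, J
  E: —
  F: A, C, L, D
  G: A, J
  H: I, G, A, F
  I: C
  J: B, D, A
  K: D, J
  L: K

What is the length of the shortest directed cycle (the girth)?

2

For each vertex v, BFS finds the shortest path from v back to v.
The shortest such closed walk is B → J → B, length 2.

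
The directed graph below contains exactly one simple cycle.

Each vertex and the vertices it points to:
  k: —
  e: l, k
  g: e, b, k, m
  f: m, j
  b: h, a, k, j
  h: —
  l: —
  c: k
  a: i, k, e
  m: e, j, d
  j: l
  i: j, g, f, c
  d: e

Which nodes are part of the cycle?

DFS with gray/black marking from i:
i gray
  j gray
    l gray
    l black
  j black
  g gray
    e gray
      e→l: l black — skip
      k gray
      k black
    e black
    b gray
      h gray
      h black
      a gray
        a→i: i is gray → back edge
Back edge closes the cycle i → g → b → a → i; its vertices are {a, b, g, i}.

a, b, g, i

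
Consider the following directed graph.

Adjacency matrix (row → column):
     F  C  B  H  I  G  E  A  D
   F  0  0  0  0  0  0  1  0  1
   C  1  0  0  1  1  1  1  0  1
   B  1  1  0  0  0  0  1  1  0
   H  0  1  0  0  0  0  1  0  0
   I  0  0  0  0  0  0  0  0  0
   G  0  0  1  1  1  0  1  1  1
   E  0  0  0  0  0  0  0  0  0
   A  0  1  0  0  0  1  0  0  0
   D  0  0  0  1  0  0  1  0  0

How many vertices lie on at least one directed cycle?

7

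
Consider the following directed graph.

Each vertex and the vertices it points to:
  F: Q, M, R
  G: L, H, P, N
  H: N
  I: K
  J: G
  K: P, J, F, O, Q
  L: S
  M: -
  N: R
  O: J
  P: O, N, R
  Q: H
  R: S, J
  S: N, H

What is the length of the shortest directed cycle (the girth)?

3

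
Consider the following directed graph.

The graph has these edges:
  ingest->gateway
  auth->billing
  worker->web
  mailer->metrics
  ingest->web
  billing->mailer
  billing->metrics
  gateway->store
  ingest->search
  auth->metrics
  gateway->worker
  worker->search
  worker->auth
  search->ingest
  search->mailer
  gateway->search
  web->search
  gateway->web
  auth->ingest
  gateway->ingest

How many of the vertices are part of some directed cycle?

6

A vertex is on a directed cycle iff it belongs to a strongly connected component of size ≥ 2 (or has a self-loop).
The vertices on cycles are {web, auth, ingest, search, worker, gateway} — 6 in total.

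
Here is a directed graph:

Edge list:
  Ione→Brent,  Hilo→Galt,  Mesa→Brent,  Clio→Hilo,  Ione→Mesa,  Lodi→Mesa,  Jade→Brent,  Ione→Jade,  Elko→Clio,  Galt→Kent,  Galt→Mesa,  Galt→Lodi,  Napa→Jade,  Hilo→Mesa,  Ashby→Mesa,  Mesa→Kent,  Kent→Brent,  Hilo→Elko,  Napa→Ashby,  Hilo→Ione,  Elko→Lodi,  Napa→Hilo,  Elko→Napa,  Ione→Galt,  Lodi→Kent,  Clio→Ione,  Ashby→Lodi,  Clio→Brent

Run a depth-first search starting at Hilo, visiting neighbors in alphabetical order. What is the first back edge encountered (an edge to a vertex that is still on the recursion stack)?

Clio->Hilo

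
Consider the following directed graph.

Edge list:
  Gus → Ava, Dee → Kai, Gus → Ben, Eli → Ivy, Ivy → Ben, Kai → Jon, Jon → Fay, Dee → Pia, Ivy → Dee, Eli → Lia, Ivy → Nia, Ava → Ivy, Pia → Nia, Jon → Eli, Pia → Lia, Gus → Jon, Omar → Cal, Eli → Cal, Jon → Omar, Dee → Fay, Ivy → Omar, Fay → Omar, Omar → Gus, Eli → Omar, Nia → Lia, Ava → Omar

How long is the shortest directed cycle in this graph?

3

For each vertex v, BFS finds the shortest path from v back to v.
The shortest such closed walk is Gus → Ava → Omar → Gus, length 3.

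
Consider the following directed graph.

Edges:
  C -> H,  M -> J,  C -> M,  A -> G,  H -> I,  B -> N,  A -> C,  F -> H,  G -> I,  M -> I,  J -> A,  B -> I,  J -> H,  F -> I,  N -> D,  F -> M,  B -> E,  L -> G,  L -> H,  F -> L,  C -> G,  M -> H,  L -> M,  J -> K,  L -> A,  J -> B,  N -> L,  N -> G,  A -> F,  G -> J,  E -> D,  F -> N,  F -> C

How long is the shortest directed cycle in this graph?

3

For each vertex v, BFS finds the shortest path from v back to v.
The shortest such closed walk is J → A → G → J, length 3.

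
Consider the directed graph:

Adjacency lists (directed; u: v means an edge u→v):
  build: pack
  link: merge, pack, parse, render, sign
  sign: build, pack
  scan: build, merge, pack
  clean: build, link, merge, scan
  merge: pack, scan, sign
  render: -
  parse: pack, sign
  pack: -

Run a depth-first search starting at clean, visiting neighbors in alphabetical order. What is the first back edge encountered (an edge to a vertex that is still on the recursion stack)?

scan→merge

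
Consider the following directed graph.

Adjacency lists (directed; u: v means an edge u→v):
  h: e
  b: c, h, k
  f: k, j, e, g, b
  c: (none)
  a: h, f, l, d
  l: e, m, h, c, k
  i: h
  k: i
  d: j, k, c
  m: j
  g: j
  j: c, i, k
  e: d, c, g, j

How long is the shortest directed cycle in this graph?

For each vertex v, BFS finds the shortest path from v back to v.
The shortest such closed walk is e → j → i → h → e, length 4.

4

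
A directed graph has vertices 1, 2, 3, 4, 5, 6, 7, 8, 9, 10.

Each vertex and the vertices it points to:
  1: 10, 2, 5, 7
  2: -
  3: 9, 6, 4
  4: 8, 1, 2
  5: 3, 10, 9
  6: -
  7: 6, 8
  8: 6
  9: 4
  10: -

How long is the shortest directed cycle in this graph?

4

For each vertex v, BFS finds the shortest path from v back to v.
The shortest such closed walk is 4 → 1 → 5 → 3 → 4, length 4.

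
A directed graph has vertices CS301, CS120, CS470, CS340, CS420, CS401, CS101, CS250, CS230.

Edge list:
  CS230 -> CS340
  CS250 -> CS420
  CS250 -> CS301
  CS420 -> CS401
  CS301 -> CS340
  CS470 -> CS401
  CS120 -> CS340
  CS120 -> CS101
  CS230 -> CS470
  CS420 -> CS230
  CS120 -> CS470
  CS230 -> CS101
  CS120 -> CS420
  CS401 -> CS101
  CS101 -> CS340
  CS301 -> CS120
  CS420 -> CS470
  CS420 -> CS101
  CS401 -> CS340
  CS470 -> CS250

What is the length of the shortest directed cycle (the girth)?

3

For each vertex v, BFS finds the shortest path from v back to v.
The shortest such closed walk is CS250 → CS420 → CS470 → CS250, length 3.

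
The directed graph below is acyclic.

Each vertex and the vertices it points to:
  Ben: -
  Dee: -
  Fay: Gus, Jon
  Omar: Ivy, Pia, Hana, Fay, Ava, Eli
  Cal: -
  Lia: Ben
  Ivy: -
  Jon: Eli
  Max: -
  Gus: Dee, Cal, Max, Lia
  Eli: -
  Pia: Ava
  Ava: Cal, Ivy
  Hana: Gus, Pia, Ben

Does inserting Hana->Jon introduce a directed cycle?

No

Adding Hana→Jon creates a cycle iff Jon can already reach Hana.
Explore from Jon: no path reaches Hana. The graph stays acyclic.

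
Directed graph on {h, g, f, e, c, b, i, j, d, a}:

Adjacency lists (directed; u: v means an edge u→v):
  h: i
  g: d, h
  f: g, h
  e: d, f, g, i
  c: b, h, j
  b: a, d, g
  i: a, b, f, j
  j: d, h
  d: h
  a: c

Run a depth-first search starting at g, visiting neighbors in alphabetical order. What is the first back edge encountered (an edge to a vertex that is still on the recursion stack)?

DFS from g (visiting neighbors in alphabetical order); mark gray on enter, black on exit:
g gray
  d gray
    h gray
      i gray
        a gray
          c gray
            b gray
              b→a: a is gray → back edge
First back edge: b → a.

b→a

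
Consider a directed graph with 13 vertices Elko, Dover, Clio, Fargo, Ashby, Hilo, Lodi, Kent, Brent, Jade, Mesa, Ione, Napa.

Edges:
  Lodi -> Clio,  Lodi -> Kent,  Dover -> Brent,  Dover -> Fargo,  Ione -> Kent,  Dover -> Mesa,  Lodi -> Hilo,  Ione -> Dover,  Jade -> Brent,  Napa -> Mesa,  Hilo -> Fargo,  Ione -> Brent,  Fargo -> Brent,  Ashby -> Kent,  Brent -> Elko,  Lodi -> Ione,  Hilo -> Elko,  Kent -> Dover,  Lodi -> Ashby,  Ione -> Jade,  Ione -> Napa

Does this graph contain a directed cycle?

DFS with white/gray/black marking, starting from Napa:
Napa gray
  Mesa gray
  Mesa black
Napa black
Elko gray
Elko black
Dover gray
  Brent gray
    Brent→Elko: Elko black — skip
  Brent black
  Dover→Mesa: Mesa black — skip
  Fargo gray
    Fargo→Brent: Brent black — skip
  Fargo black
Dover black
Clio gray
Clio black
Ashby gray
  Kent gray
    Kent→Dover: Dover black — skip
  Kent black
Ashby black
Hilo gray
  Hilo→Elko: Elko black — skip
  Hilo→Fargo: Fargo black — skip
Hilo black
Lodi gray
  Ione gray
    Jade gray
      Jade→Brent: Brent black — skip
    Jade black
    Ione→Napa: Napa black — skip
    Ione→Brent: Brent black — skip
    Ione→Dover: Dover black — skip
    Ione→Kent: Kent black — skip
  Ione black
  Lodi→Ashby: Ashby black — skip
  Lodi→Clio: Clio black — skip
  Lodi→Hilo: Hilo black — skip
  Lodi→Kent: Kent black — skip
Lodi black
Every edge goes to a white or black vertex — no back edge, so the graph is acyclic.

No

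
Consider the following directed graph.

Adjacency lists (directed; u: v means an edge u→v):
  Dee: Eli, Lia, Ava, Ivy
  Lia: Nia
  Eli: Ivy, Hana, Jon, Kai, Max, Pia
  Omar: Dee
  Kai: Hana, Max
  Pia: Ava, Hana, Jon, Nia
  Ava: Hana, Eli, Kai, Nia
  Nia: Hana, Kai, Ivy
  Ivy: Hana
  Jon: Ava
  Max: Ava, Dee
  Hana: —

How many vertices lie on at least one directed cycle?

9

A vertex is on a directed cycle iff it belongs to a strongly connected component of size ≥ 2 (or has a self-loop).
The vertices on cycles are {Ava, Dee, Eli, Jon, Kai, Lia, Max, Nia, Pia} — 9 in total.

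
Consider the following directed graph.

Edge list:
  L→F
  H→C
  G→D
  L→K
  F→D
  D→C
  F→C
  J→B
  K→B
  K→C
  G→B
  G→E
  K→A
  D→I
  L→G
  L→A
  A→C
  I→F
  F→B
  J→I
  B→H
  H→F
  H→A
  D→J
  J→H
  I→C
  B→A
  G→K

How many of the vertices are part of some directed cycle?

6

A vertex is on a directed cycle iff it belongs to a strongly connected component of size ≥ 2 (or has a self-loop).
The vertices on cycles are {B, D, F, H, I, J} — 6 in total.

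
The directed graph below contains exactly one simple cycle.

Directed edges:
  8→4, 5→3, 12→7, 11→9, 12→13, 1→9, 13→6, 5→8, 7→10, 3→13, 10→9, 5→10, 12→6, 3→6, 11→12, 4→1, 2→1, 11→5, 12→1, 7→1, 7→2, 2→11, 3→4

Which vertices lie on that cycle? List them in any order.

2, 7, 11, 12

DFS with gray/black marking from 2:
2 gray
  1 gray
    9 gray
    9 black
  1 black
  11 gray
    11→9: 9 black — skip
    5 gray
      10 gray
        10→9: 9 black — skip
      10 black
      3 gray
        13 gray
          6 gray
          6 black
        13 black
        4 gray
          4→1: 1 black — skip
        4 black
        3→6: 6 black — skip
      3 black
      8 gray
        8→4: 4 black — skip
      8 black
    5 black
    12 gray
      7 gray
        7→1: 1 black — skip
        7→2: 2 is gray → back edge
Back edge closes the cycle 2 → 11 → 12 → 7 → 2; its vertices are {2, 7, 11, 12}.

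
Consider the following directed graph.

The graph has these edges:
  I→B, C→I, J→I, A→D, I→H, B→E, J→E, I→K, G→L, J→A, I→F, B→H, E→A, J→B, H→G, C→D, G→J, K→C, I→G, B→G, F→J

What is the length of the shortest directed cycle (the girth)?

3

For each vertex v, BFS finds the shortest path from v back to v.
The shortest such closed walk is I → K → C → I, length 3.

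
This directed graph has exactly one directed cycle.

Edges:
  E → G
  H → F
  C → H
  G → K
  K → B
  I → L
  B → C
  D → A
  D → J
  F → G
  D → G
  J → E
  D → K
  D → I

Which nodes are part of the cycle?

DFS with gray/black marking from K:
K gray
  B gray
    C gray
      H gray
        F gray
          G gray
            G→K: K is gray → back edge
Back edge closes the cycle K → B → C → H → F → G → K; its vertices are {B, C, F, G, H, K}.

B, C, F, G, H, K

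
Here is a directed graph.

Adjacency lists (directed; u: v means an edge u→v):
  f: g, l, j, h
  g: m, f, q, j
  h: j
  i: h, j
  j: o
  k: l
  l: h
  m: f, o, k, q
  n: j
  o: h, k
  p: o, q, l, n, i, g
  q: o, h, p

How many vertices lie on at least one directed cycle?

A vertex is on a directed cycle iff it belongs to a strongly connected component of size ≥ 2 (or has a self-loop).
The vertices on cycles are {f, g, h, j, k, l, m, o, p, q} — 10 in total.

10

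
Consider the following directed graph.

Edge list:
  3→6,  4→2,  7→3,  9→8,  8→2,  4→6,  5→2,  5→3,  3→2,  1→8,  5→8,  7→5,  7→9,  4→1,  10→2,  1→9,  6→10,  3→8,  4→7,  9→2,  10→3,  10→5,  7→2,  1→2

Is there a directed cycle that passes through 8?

8 lies on a cycle iff there is a path from 8 back to itself.
Exploring from 8, it never reaches itself; equivalently, its strongly connected component is a singleton.

No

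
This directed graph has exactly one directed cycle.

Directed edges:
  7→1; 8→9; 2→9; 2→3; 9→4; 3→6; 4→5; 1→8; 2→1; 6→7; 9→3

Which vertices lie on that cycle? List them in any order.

DFS with gray/black marking from 1:
1 gray
  8 gray
    9 gray
      3 gray
        6 gray
          7 gray
            7→1: 1 is gray → back edge
Back edge closes the cycle 1 → 8 → 9 → 3 → 6 → 7 → 1; its vertices are {1, 3, 6, 7, 8, 9}.

1, 3, 6, 7, 8, 9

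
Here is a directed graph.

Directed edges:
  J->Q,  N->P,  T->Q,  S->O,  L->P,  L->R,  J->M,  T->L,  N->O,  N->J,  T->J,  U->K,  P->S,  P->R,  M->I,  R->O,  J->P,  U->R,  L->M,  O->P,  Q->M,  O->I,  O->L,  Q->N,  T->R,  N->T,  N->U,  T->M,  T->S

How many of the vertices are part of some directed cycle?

9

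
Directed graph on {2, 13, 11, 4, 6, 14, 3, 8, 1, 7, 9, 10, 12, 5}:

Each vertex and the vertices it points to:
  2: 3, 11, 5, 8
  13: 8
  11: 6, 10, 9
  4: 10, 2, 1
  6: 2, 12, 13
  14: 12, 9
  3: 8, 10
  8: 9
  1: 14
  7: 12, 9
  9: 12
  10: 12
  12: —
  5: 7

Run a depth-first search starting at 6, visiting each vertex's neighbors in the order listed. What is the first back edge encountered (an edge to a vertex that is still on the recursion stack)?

11→6

DFS from 6 (visiting each vertex's neighbors in the order listed); mark gray on enter, black on exit:
6 gray
  2 gray
    3 gray
      8 gray
        9 gray
          12 gray
          12 black
        9 black
      8 black
      10 gray
        10→12: 12 black — skip
      10 black
    3 black
    11 gray
      11→6: 6 is gray → back edge
First back edge: 11 → 6.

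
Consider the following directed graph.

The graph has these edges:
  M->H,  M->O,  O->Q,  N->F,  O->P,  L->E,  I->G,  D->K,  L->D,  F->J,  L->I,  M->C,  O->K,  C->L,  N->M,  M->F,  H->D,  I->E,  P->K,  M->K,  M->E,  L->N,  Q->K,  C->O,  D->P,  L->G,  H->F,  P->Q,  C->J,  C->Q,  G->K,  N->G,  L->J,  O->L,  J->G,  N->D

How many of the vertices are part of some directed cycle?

5

A vertex is on a directed cycle iff it belongs to a strongly connected component of size ≥ 2 (or has a self-loop).
The vertices on cycles are {C, L, M, N, O} — 5 in total.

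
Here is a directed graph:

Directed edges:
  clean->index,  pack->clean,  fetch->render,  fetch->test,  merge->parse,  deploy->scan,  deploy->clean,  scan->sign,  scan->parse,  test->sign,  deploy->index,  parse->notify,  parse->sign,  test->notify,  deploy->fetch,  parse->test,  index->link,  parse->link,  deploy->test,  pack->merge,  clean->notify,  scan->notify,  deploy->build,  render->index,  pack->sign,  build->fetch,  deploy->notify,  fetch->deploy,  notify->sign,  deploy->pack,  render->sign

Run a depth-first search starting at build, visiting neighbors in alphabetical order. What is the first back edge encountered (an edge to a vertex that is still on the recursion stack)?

DFS from build (visiting neighbors in alphabetical order); mark gray on enter, black on exit:
build gray
  fetch gray
    deploy gray
      deploy→build: build is gray → back edge
First back edge: deploy → build.

deploy→build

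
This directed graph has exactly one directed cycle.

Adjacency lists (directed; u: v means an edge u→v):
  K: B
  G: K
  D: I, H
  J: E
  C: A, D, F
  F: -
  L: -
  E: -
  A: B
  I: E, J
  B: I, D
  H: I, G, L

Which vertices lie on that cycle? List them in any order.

B, D, G, H, K

DFS with gray/black marking from D:
D gray
  I gray
    E gray
    E black
    J gray
      J→E: E black — skip
    J black
  I black
  H gray
    H→I: I black — skip
    G gray
      K gray
        B gray
          B→I: I black — skip
          B→D: D is gray → back edge
Back edge closes the cycle D → H → G → K → B → D; its vertices are {B, D, G, H, K}.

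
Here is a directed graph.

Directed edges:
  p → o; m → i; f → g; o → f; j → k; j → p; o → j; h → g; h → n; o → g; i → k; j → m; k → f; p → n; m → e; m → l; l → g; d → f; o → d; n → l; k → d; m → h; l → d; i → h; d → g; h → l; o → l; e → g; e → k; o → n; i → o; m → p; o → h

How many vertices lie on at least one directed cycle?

A vertex is on a directed cycle iff it belongs to a strongly connected component of size ≥ 2 (or has a self-loop).
The vertices on cycles are {i, j, m, o, p} — 5 in total.

5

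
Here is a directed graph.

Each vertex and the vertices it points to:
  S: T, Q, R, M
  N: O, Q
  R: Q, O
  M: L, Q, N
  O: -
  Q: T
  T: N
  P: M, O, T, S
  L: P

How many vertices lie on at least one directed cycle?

7

A vertex is on a directed cycle iff it belongs to a strongly connected component of size ≥ 2 (or has a self-loop).
The vertices on cycles are {L, M, N, P, Q, S, T} — 7 in total.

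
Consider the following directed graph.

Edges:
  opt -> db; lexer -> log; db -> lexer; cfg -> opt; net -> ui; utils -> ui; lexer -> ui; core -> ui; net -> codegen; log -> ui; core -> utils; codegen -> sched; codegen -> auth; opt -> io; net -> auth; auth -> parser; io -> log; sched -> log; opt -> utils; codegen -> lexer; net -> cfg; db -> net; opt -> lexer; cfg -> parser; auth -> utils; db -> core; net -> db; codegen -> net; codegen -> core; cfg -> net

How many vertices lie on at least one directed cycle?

5

A vertex is on a directed cycle iff it belongs to a strongly connected component of size ≥ 2 (or has a self-loop).
The vertices on cycles are {db, cfg, net, opt, codegen} — 5 in total.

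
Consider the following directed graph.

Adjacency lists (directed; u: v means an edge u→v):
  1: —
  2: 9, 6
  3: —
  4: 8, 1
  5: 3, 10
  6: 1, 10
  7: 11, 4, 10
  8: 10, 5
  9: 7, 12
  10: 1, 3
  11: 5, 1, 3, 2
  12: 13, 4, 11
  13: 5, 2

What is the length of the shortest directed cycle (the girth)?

For each vertex v, BFS finds the shortest path from v back to v.
The shortest such closed walk is 2 → 9 → 12 → 11 → 2, length 4.

4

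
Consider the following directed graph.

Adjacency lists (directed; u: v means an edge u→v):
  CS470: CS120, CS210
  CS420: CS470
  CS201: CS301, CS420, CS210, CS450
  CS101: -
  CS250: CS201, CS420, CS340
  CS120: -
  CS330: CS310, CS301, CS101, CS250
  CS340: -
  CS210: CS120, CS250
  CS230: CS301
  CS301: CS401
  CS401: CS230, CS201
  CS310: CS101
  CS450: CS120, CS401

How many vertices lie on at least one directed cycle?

9

A vertex is on a directed cycle iff it belongs to a strongly connected component of size ≥ 2 (or has a self-loop).
The vertices on cycles are {CS201, CS210, CS230, CS250, CS301, CS401, CS420, CS450, CS470} — 9 in total.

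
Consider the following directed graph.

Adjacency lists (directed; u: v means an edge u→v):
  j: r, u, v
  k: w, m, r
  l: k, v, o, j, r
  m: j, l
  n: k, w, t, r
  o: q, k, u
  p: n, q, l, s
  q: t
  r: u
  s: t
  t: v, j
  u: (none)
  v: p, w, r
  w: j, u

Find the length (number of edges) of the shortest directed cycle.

For each vertex v, BFS finds the shortest path from v back to v.
The shortest such closed walk is p → l → v → p, length 3.

3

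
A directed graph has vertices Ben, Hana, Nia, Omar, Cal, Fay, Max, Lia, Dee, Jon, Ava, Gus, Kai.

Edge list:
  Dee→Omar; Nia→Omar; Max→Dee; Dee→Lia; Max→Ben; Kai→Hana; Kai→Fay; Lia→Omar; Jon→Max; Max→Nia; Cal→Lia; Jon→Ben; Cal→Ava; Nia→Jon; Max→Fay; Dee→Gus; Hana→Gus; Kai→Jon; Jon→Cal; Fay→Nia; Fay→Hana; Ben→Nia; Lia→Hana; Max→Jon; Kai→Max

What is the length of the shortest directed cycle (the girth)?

2

For each vertex v, BFS finds the shortest path from v back to v.
The shortest such closed walk is Jon → Max → Jon, length 2.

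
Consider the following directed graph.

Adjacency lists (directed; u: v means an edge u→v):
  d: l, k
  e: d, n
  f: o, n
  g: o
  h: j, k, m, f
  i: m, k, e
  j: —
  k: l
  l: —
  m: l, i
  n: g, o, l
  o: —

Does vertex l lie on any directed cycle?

l lies on a cycle iff there is a path from l back to itself.
Exploring from l, it never reaches itself; equivalently, its strongly connected component is a singleton.

No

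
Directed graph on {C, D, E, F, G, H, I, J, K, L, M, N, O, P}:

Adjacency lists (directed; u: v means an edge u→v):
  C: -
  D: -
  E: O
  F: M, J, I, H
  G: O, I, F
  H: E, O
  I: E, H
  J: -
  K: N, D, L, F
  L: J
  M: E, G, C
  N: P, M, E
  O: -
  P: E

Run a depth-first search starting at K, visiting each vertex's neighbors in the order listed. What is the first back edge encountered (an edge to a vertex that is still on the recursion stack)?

F->M

DFS from K (visiting each vertex's neighbors in the order listed); mark gray on enter, black on exit:
K gray
  N gray
    P gray
      E gray
        O gray
        O black
      E black
    P black
    M gray
      M→E: E black — skip
      G gray
        G→O: O black — skip
        I gray
          I→E: E black — skip
          H gray
            H→E: E black — skip
            H→O: O black — skip
          H black
        I black
        F gray
          F→M: M is gray → back edge
First back edge: F → M.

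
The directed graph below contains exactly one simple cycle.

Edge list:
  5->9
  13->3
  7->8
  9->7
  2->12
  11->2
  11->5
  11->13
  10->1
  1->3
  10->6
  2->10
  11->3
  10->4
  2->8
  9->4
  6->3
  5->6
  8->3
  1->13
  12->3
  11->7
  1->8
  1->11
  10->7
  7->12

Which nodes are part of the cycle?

1, 2, 10, 11

DFS with gray/black marking from 11:
11 gray
  2 gray
    10 gray
      7 gray
        12 gray
          3 gray
          3 black
        12 black
        8 gray
          8→3: 3 black — skip
        8 black
      7 black
      6 gray
        6→3: 3 black — skip
      6 black
      1 gray
        1→8: 8 black — skip
        1→3: 3 black — skip
        1→11: 11 is gray → back edge
Back edge closes the cycle 11 → 2 → 10 → 1 → 11; its vertices are {1, 2, 10, 11}.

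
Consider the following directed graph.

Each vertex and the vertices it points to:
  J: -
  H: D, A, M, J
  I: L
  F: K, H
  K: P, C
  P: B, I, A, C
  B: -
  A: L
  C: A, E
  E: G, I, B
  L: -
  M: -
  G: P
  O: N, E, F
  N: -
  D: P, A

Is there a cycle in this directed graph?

Yes

DFS with white/gray/black marking, starting from B:
B gray
B black
J gray
J black
H gray
  D gray
    P gray
      P→B: B black — skip
      I gray
        L gray
        L black
      I black
      A gray
        A→L: L black — skip
      A black
      C gray
        C→A: A black — skip
        E gray
          G gray
            G→P: P is gray → back edge
Back edge found, so a cycle exists: P → C → E → G → P.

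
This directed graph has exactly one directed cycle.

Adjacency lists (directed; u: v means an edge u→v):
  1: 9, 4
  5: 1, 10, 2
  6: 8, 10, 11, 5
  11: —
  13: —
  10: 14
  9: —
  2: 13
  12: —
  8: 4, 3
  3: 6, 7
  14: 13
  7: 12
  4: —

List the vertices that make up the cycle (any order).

3, 6, 8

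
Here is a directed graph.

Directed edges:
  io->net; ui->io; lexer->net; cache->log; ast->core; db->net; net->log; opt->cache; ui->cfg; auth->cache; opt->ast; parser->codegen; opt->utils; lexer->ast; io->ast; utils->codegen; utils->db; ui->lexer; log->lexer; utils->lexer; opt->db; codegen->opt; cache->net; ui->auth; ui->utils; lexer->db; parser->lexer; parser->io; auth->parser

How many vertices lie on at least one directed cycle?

7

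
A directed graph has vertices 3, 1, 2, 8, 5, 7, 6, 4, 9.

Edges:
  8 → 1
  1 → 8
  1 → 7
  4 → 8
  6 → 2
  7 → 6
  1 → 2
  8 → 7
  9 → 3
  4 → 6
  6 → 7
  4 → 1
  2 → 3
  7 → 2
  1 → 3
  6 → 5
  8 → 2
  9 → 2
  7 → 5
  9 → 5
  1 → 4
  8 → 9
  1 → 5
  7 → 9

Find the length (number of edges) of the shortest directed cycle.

For each vertex v, BFS finds the shortest path from v back to v.
The shortest such closed walk is 4 → 1 → 4, length 2.

2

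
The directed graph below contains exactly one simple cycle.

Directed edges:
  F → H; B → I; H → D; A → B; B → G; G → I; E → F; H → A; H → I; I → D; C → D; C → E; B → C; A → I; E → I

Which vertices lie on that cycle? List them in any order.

DFS with gray/black marking from C:
C gray
  D gray
  D black
  E gray
    I gray
      I→D: D black — skip
    I black
    F gray
      H gray
        H→D: D black — skip
        H→I: I black — skip
        A gray
          A→I: I black — skip
          B gray
            B→C: C is gray → back edge
Back edge closes the cycle C → E → F → H → A → B → C; its vertices are {A, B, C, E, F, H}.

A, B, C, E, F, H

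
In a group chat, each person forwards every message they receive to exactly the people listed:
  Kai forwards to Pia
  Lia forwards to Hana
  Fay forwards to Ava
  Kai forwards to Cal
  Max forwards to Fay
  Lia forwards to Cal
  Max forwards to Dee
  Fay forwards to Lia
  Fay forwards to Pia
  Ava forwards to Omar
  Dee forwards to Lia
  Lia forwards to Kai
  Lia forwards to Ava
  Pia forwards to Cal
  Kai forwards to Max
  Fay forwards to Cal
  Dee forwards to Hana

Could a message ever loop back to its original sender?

DFS with white/gray/black marking, starting from Cal:
Cal gray
Cal black
Dee gray
  Hana gray
  Hana black
  Lia gray
    Ava gray
      Omar gray
      Omar black
    Ava black
    Kai gray
      Kai→Cal: Cal black — skip
      Max gray
        Max→Dee: Dee is gray → back edge
Back edge found, so a cycle exists: Dee → Lia → Kai → Max → Dee.

Yes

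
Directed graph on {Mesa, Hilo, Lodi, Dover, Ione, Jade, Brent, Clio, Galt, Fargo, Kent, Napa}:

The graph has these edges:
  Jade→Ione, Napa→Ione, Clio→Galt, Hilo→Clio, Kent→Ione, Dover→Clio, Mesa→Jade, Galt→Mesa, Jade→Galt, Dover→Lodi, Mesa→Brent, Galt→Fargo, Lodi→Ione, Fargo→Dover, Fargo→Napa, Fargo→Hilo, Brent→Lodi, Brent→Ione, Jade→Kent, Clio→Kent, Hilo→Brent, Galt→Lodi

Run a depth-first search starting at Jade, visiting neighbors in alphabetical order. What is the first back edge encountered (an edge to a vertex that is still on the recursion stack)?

DFS from Jade (visiting neighbors in alphabetical order); mark gray on enter, black on exit:
Jade gray
  Galt gray
    Fargo gray
      Dover gray
        Clio gray
          Clio→Galt: Galt is gray → back edge
First back edge: Clio → Galt.

Clio→Galt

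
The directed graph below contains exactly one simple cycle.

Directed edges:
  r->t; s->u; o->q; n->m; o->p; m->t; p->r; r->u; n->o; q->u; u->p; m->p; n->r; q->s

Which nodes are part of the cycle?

p, r, u

DFS with gray/black marking from r:
r gray
  t gray
  t black
  u gray
    p gray
      p→r: r is gray → back edge
Back edge closes the cycle r → u → p → r; its vertices are {p, r, u}.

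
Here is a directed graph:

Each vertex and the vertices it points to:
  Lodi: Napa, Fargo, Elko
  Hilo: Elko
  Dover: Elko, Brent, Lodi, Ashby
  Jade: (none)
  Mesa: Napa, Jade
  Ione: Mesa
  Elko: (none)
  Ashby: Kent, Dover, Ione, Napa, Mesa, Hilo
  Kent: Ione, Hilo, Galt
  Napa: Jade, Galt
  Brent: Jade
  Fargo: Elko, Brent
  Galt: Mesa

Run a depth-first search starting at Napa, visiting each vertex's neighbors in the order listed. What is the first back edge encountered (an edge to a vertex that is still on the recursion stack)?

Mesa→Napa

DFS from Napa (visiting each vertex's neighbors in the order listed); mark gray on enter, black on exit:
Napa gray
  Jade gray
  Jade black
  Galt gray
    Mesa gray
      Mesa→Napa: Napa is gray → back edge
First back edge: Mesa → Napa.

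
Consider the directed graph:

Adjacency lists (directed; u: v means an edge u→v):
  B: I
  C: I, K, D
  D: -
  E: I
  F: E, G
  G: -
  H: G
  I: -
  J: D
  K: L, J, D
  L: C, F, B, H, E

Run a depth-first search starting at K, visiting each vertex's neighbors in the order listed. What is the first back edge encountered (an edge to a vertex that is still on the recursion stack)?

C→K

DFS from K (visiting each vertex's neighbors in the order listed); mark gray on enter, black on exit:
K gray
  L gray
    C gray
      I gray
      I black
      C→K: K is gray → back edge
First back edge: C → K.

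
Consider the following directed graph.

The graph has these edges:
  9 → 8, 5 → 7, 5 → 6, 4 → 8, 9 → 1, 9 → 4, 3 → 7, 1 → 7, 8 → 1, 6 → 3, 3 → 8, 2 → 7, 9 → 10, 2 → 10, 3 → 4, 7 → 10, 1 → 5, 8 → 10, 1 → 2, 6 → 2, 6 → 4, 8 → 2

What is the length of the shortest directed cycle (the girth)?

For each vertex v, BFS finds the shortest path from v back to v.
The shortest such closed walk is 8 → 1 → 5 → 6 → 3 → 8, length 5.

5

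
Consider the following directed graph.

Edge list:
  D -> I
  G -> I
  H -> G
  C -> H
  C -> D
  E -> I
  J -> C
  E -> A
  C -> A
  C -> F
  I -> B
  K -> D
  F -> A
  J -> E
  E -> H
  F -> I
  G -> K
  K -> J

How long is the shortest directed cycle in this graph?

5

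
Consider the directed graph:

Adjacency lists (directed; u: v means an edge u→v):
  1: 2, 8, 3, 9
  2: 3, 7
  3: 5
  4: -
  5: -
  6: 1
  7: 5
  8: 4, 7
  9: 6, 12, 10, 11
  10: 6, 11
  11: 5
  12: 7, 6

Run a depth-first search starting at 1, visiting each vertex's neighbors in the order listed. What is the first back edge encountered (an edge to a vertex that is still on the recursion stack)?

6→1

DFS from 1 (visiting each vertex's neighbors in the order listed); mark gray on enter, black on exit:
1 gray
  2 gray
    3 gray
      5 gray
      5 black
    3 black
    7 gray
      7→5: 5 black — skip
    7 black
  2 black
  8 gray
    4 gray
    4 black
    8→7: 7 black — skip
  8 black
  1→3: 3 black — skip
  9 gray
    6 gray
      6→1: 1 is gray → back edge
First back edge: 6 → 1.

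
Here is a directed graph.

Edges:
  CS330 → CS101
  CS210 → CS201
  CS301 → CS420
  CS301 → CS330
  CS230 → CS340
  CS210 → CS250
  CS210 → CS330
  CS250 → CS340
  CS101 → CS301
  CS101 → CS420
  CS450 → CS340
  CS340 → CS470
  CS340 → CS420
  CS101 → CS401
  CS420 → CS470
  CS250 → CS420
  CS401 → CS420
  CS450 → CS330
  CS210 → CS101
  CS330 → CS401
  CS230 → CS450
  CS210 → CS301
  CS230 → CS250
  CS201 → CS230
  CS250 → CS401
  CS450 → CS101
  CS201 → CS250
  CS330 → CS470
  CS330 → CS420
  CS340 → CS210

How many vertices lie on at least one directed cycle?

9

A vertex is on a directed cycle iff it belongs to a strongly connected component of size ≥ 2 (or has a self-loop).
The vertices on cycles are {CS101, CS201, CS210, CS230, CS250, CS301, CS330, CS340, CS450} — 9 in total.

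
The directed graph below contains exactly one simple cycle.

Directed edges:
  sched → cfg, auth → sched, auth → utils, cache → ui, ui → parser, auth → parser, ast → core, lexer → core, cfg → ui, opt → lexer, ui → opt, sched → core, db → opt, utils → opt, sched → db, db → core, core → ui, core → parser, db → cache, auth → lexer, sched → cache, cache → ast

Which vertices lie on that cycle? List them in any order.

DFS with gray/black marking from opt:
opt gray
  lexer gray
    core gray
      parser gray
      parser black
      ui gray
        ui→opt: opt is gray → back edge
Back edge closes the cycle opt → lexer → core → ui → opt; its vertices are {ui, opt, core, lexer}.

ui, opt, core, lexer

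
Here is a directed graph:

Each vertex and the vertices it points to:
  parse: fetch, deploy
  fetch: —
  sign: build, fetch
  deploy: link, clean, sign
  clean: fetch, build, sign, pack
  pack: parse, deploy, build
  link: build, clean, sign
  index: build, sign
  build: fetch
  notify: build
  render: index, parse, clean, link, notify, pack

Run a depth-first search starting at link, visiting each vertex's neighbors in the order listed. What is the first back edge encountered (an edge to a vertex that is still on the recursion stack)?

DFS from link (visiting each vertex's neighbors in the order listed); mark gray on enter, black on exit:
link gray
  build gray
    fetch gray
    fetch black
  build black
  clean gray
    clean→fetch: fetch black — skip
    clean→build: build black — skip
    sign gray
      sign→build: build black — skip
      sign→fetch: fetch black — skip
    sign black
    pack gray
      parse gray
        parse→fetch: fetch black — skip
        deploy gray
          deploy→link: link is gray → back edge
First back edge: deploy → link.

deploy→link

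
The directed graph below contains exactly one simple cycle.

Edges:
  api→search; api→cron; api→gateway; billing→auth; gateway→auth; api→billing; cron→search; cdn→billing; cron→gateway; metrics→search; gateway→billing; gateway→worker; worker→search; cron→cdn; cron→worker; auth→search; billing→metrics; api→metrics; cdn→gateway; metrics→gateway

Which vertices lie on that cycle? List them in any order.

DFS with gray/black marking from metrics:
metrics gray
  search gray
  search black
  gateway gray
    billing gray
      billing→metrics: metrics is gray → back edge
Back edge closes the cycle metrics → gateway → billing → metrics; its vertices are {billing, gateway, metrics}.

billing, gateway, metrics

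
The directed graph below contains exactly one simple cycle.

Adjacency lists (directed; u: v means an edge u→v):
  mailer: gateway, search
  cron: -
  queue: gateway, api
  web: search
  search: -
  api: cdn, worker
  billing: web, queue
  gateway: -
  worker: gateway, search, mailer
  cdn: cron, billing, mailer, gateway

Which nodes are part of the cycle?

DFS with gray/black marking from queue:
queue gray
  gateway gray
  gateway black
  api gray
    cdn gray
      cron gray
      cron black
      billing gray
        web gray
          search gray
          search black
        web black
        billing→queue: queue is gray → back edge
Back edge closes the cycle queue → api → cdn → billing → queue; its vertices are {api, cdn, queue, billing}.

api, cdn, queue, billing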